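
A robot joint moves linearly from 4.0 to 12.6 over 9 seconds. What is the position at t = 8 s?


s = t/T = 8/9 = 0.8889
p(t) = p0 + (pf-p0)*s
= 4.0 + (12.6 - 4.0) * 0.8889
= 11.6444


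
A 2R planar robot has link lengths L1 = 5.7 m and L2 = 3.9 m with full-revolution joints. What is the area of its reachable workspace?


r_max = L1 + L2 = 9.6 m
r_min = |L1 - L2| = 1.8 m
Area = pi*(r_max^2 - r_min^2)
= pi*(92.16 - 3.24)
= pi * 88.92
= 279.3504 m^2


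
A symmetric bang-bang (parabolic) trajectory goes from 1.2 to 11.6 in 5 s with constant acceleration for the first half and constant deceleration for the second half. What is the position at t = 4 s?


Symmetric rest-to-rest: each phase covers (pf-p0)/2 in time T/2. 0.5*a*(T/2)^2 = (pf-p0)/2 => a = 4*(pf-p0)/T^2
a = 4*(11.6-1.2)/5^2 = 1.664
t = 4 is in the deceleration phase (t > T/2).
p = pf - 0.5*a*(T-t)^2 = 11.6 - 0.5*1.664*1^2
= 10.768


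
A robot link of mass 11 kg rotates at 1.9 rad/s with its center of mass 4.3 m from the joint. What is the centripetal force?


F = m * omega^2 * r
= 11 * 1.9^2 * 4.3
= 11 * 3.61 * 4.3
= 170.753 N


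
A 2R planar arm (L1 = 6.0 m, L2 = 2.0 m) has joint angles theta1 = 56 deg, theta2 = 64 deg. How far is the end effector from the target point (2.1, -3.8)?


End effector via forward kinematics:
x = L1*cos(t1) + L2*cos(t1+t2) = 2.3552
y = L1*sin(t1) + L2*sin(t1+t2) = 6.7063
Distance to target:
d = sqrt((2.1 - 2.3552)^2 + (-3.8 - 6.7063)^2)
= sqrt(0.0651 + 110.3818)
= 10.5094 m


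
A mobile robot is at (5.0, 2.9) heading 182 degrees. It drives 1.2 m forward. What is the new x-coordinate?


x_new = x0 + d*cos(theta)
= 5.0 + 1.2*cos(182)
= 5.0 + -1.1993
= 3.8007


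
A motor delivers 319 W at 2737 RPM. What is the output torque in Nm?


omega = 2737 * 2*pi/60 = 286.618 rad/s
tau = P / omega = 319 / 286.618
= 1.113 Nm


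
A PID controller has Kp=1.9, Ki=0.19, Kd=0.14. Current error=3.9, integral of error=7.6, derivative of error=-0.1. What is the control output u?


u = Kp*e + Ki*int(e) + Kd*de/dt
= 1.9*3.9 + 0.19*7.6 + 0.14*(-0.1)
= 7.41 + 1.444 + -0.014
= 8.84


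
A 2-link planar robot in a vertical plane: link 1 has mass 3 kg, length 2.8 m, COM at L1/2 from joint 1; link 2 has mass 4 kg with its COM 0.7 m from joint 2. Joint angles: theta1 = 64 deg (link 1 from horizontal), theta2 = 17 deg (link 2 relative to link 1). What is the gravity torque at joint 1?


Horizontal distance from joint 1 to link-1 COM:
  x_c1 = (L1/2)*cos(t1) = 1.4 * 0.4384 = 0.6137 m
Horizontal distance from joint 1 to link-2 COM:
  x_c2 = L1*cos(t1) + Lc2*cos(t1+t2)
       = 2.8*0.4384 + 0.7*0.1564 = 1.3369 m
tau1 = m1*g*x_c1 + m2*g*x_c2
     = 3*9.81*0.6137 + 4*9.81*1.3369
     = 18.0618 + 52.4617
     = 70.5234 Nm


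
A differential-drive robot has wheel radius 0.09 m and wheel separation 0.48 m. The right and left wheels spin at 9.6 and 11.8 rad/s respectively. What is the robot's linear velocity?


vR = r*wR = 0.09*9.6 = 0.864 m/s
vL = r*wL = 0.09*11.8 = 1.062 m/s
v = (vR+vL)/2 = 0.963 m/s
omega = (vR-vL)/L = -0.4125 rad/s
linear velocity = 0.963 m/s


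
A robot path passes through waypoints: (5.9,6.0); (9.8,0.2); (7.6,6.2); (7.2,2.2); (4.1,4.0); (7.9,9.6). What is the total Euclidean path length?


Segment lengths:
  seg1 = sqrt((3.9)^2 + (-5.8)^2) = 6.9893
  seg2 = sqrt((-2.2)^2 + (6.0)^2) = 6.3906
  seg3 = sqrt((-0.4)^2 + (-4.0)^2) = 4.02
  seg4 = sqrt((-3.1)^2 + (1.8)^2) = 3.5847
  seg5 = sqrt((3.8)^2 + (5.6)^2) = 6.7676
Total = 27.7521


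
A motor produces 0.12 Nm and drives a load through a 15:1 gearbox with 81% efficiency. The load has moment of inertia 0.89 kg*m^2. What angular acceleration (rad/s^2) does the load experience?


tau_out = tau_motor * N * eta
= 0.12 * 15 * 0.81 = 1.458 Nm
alpha = tau_out / I = 1.458 / 0.89
= 1.6382 rad/s^2


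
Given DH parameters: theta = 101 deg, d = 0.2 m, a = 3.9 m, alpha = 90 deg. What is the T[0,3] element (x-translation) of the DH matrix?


T[0,3] = a * cos(theta)
= 3.9 * cos(101 deg)
= 3.9 * -0.1908
= -0.7442


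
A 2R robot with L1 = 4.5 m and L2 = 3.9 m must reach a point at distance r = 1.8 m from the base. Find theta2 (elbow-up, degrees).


cos(theta2) = (r^2 - L1^2 - L2^2) / (2*L1*L2)
cos(theta2) = (3.24 - 20.25 - 15.21) / 35.1
cos(theta2) = -0.917949
theta2 = 156.628 degrees


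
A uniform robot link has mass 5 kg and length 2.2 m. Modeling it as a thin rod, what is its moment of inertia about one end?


I = (1/3) * m * L^2
= (1/3) * 5 * 2.2^2
= 0.333333 * 5 * 4.84
= 8.0667 kg*m^2


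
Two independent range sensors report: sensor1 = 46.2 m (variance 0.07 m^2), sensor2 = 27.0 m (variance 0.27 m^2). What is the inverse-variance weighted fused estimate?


w1 = (1/var1) / (1/var1 + 1/var2)
   = 14.2857 / (14.2857 + 3.7037) = 0.7941
w2 = 1 - w1 = 0.2059
fused = w1*s1 + w2*s2 = 36.6882 + 5.5588
= 42.2471 m


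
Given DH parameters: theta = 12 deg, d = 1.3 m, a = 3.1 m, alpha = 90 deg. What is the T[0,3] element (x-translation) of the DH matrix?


T[0,3] = a * cos(theta)
= 3.1 * cos(12 deg)
= 3.1 * 0.9781
= 3.0323


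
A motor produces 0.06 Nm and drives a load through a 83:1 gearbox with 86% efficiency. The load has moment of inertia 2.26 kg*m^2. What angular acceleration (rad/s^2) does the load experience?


tau_out = tau_motor * N * eta
= 0.06 * 83 * 0.86 = 4.2828 Nm
alpha = tau_out / I = 4.2828 / 2.26
= 1.895 rad/s^2


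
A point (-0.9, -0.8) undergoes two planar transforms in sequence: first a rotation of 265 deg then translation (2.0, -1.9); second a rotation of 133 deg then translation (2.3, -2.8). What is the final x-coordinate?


After transform 1:
x1 = cos(265)*-0.9 - sin(265)*-0.8 + 2.0 = 1.2815
y1 = sin(265)*-0.9 + cos(265)*-0.8 + -1.9 = -0.9337
After transform 2:
x2 = cos(133)*1.2815 - sin(133)*-0.9337 + 2.3
= 2.1089


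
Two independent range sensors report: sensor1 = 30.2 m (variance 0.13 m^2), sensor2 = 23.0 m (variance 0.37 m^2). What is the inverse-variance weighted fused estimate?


w1 = (1/var1) / (1/var1 + 1/var2)
   = 7.6923 / (7.6923 + 2.7027) = 0.74
w2 = 1 - w1 = 0.26
fused = w1*s1 + w2*s2 = 22.348 + 5.98
= 28.328 m


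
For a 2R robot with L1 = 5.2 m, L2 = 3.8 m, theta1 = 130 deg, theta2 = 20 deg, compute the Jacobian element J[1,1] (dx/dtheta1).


J[1,1] = -L1*sin(t1) - L2*sin(t1+t2)
= -5.2*sin(130) - 3.8*sin(150)
= -5.8834


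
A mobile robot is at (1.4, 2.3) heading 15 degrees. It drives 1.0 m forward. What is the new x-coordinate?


x_new = x0 + d*cos(theta)
= 1.4 + 1.0*cos(15)
= 1.4 + 0.9659
= 2.3659


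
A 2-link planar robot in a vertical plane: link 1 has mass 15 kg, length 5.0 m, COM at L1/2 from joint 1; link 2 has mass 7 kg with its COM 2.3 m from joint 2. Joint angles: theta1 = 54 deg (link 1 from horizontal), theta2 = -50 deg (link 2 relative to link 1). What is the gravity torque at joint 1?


Horizontal distance from joint 1 to link-1 COM:
  x_c1 = (L1/2)*cos(t1) = 2.5 * 0.5878 = 1.4695 m
Horizontal distance from joint 1 to link-2 COM:
  x_c2 = L1*cos(t1) + Lc2*cos(t1+t2)
       = 5.0*0.5878 + 2.3*0.9976 = 5.2333 m
tau1 = m1*g*x_c1 + m2*g*x_c2
     = 15*9.81*1.4695 + 7*9.81*5.2333
     = 216.2315 + 359.3723
     = 575.6038 Nm


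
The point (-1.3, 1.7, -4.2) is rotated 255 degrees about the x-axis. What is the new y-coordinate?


Rotation about x-axis: y' = y*cos(theta) - z*sin(theta)
= 1.7 * -0.2588 - -4.2 * -0.9659
= -4.4969


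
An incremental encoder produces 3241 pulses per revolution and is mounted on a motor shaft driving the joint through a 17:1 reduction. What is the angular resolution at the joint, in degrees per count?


counts per rev = 3241
effective counts at joint = 3241 * 17 = 55097
resolution = 360 / 55097
= 0.0065 deg/count


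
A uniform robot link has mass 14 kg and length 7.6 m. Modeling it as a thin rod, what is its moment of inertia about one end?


I = (1/3) * m * L^2
= (1/3) * 14 * 7.6^2
= 0.333333 * 14 * 57.76
= 269.5467 kg*m^2


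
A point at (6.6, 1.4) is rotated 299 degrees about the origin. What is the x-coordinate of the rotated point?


x' = x*cos(theta) - y*sin(theta)
cos(299 deg) = 0.4848, sin(299 deg) = -0.8746
x' = 6.6 * 0.4848 - 1.4 * -0.8746
= 3.1997 - -1.2245
= 4.4242


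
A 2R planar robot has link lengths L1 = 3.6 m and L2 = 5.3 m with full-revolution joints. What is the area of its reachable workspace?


r_max = L1 + L2 = 8.9 m
r_min = |L1 - L2| = 1.7 m
Area = pi*(r_max^2 - r_min^2)
= pi*(79.21 - 2.89)
= pi * 76.32
= 239.7664 m^2


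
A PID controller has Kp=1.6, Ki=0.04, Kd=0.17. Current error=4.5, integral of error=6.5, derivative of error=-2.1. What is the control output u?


u = Kp*e + Ki*int(e) + Kd*de/dt
= 1.6*4.5 + 0.04*6.5 + 0.17*(-2.1)
= 7.2 + 0.26 + -0.357
= 7.103


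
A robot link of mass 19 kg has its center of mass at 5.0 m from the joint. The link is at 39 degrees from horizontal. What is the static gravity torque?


tau = m*g*L*cos(angle)
= 19 * 9.81 * 5.0 * cos(39 deg)
= 19 * 9.81 * 5.0 * 0.7771
= 724.2612 Nm


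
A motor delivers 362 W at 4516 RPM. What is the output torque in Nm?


omega = 4516 * 2*pi/60 = 472.9144 rad/s
tau = P / omega = 362 / 472.9144
= 0.7655 Nm


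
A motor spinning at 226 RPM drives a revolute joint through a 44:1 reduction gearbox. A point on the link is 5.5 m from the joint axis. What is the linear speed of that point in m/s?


omega_motor = 226 * 2*pi/60 = 23.6667 rad/s
omega_joint = omega_motor / 44 = 0.5379 rad/s
v = omega_joint * r = 0.5379 * 5.5
= 2.9583 m/s


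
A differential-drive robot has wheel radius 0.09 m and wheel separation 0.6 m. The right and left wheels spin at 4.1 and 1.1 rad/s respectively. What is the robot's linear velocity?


vR = r*wR = 0.09*4.1 = 0.369 m/s
vL = r*wL = 0.09*1.1 = 0.099 m/s
v = (vR+vL)/2 = 0.234 m/s
omega = (vR-vL)/L = 0.45 rad/s
linear velocity = 0.234 m/s


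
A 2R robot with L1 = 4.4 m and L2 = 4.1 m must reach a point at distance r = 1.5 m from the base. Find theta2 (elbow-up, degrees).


cos(theta2) = (r^2 - L1^2 - L2^2) / (2*L1*L2)
cos(theta2) = (2.25 - 19.36 - 16.81) / 36.08
cos(theta2) = -0.940133
theta2 = 160.0739 degrees


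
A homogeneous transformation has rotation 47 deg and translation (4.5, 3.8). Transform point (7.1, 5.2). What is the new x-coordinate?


x' = cos(theta)*px - sin(theta)*py + tx
= 0.682*7.1 - 0.7314*5.2 + 4.5
= 5.5391


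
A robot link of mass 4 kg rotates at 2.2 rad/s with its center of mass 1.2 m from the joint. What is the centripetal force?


F = m * omega^2 * r
= 4 * 2.2^2 * 1.2
= 4 * 4.84 * 1.2
= 23.232 N


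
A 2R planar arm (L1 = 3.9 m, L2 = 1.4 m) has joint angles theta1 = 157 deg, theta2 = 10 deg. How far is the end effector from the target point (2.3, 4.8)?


End effector via forward kinematics:
x = L1*cos(t1) + L2*cos(t1+t2) = -4.9541
y = L1*sin(t1) + L2*sin(t1+t2) = 1.8388
Distance to target:
d = sqrt((2.3 - -4.9541)^2 + (4.8 - 1.8388)^2)
= sqrt(52.6218 + 8.7688)
= 7.8352 m


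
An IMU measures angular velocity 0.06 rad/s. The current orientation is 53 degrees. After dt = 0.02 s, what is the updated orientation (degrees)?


delta_theta = w * dt = 0.06 * 0.02 = 0.0012 rad
= 0.0688 deg
theta_new = 53 + 0.0688 = 53.0688 deg


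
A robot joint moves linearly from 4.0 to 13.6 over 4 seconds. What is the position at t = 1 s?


s = t/T = 1/4 = 0.25
p(t) = p0 + (pf-p0)*s
= 4.0 + (13.6 - 4.0) * 0.25
= 6.4


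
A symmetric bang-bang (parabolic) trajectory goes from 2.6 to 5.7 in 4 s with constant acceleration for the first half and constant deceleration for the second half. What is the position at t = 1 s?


Symmetric rest-to-rest: each phase covers (pf-p0)/2 in time T/2. 0.5*a*(T/2)^2 = (pf-p0)/2 => a = 4*(pf-p0)/T^2
a = 4*(5.7-2.6)/4^2 = 0.775
t = 1 is in the acceleration phase (t <= T/2).
p = p0 + 0.5*a*t^2 = 2.6 + 0.5*0.775*1^2
= 2.9875


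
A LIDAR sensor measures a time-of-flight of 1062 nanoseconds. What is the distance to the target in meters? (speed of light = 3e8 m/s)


tof = 1062 ns = 1.062e-06 s
dist = c * tof / 2
= 3e8 * 1.062e-06 / 2
= 159.3 m


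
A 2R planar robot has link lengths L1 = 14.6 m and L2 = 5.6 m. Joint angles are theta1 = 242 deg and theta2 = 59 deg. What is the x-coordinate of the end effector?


Convert angles to radians: theta1 = 4.2237, theta2 = 1.0297
x = L1*cos(theta1) + L2*cos(theta1+theta2)
x = -6.8543 + 2.8842
x = -3.9701


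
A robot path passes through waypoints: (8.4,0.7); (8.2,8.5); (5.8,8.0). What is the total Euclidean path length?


Segment lengths:
  seg1 = sqrt((-0.2)^2 + (7.8)^2) = 7.8026
  seg2 = sqrt((-2.4)^2 + (-0.5)^2) = 2.4515
Total = 10.2541


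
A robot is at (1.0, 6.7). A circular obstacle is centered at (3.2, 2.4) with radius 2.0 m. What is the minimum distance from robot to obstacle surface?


center_dist = sqrt((1.0-3.2)^2 + (6.7-2.4)^2)
= sqrt(4.84 + 18.49)
= 4.8301
min_dist = center_dist - radius = 4.8301 - 2.0 = 2.8301 m


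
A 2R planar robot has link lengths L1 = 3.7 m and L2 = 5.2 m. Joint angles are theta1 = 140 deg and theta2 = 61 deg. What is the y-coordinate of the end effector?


Convert angles to radians: theta1 = 2.4435, theta2 = 1.0647
y = L1*sin(theta1) + L2*sin(theta1+theta2)
y = 2.3783 + -1.8635
y = 0.5148


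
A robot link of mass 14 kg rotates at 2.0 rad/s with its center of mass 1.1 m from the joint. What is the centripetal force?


F = m * omega^2 * r
= 14 * 2.0^2 * 1.1
= 14 * 4.0 * 1.1
= 61.6 N


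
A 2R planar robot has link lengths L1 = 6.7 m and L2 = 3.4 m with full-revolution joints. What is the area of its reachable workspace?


r_max = L1 + L2 = 10.1 m
r_min = |L1 - L2| = 3.3 m
Area = pi*(r_max^2 - r_min^2)
= pi*(102.01 - 10.89)
= pi * 91.12
= 286.2619 m^2


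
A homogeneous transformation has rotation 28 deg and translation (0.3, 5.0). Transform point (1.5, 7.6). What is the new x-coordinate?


x' = cos(theta)*px - sin(theta)*py + tx
= 0.8829*1.5 - 0.4695*7.6 + 0.3
= -1.9436


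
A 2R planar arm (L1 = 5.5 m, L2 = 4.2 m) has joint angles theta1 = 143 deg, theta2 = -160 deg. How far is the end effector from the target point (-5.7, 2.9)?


End effector via forward kinematics:
x = L1*cos(t1) + L2*cos(t1+t2) = -0.376
y = L1*sin(t1) + L2*sin(t1+t2) = 2.082
Distance to target:
d = sqrt((-5.7 - -0.376)^2 + (2.9 - 2.082)^2)
= sqrt(28.3448 + 0.6691)
= 5.3865 m


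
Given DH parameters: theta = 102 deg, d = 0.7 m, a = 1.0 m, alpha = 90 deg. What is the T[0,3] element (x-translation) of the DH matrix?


T[0,3] = a * cos(theta)
= 1.0 * cos(102 deg)
= 1.0 * -0.2079
= -0.2079


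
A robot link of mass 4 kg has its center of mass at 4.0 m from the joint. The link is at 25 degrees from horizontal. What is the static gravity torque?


tau = m*g*L*cos(angle)
= 4 * 9.81 * 4.0 * cos(25 deg)
= 4 * 9.81 * 4.0 * 0.9063
= 142.2541 Nm


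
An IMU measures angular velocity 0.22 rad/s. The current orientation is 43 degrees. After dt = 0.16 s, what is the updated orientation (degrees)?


delta_theta = w * dt = 0.22 * 0.16 = 0.0352 rad
= 2.0168 deg
theta_new = 43 + 2.0168 = 45.0168 deg


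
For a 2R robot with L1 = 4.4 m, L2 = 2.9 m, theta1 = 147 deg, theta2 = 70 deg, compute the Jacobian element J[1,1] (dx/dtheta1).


J[1,1] = -L1*sin(t1) - L2*sin(t1+t2)
= -4.4*sin(147) - 2.9*sin(217)
= -0.6511


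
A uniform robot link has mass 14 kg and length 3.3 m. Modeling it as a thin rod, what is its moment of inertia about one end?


I = (1/3) * m * L^2
= (1/3) * 14 * 3.3^2
= 0.333333 * 14 * 10.89
= 50.82 kg*m^2


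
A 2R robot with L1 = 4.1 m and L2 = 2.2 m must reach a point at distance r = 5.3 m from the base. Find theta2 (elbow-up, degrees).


cos(theta2) = (r^2 - L1^2 - L2^2) / (2*L1*L2)
cos(theta2) = (28.09 - 16.81 - 4.84) / 18.04
cos(theta2) = 0.356984
theta2 = 69.0849 degrees


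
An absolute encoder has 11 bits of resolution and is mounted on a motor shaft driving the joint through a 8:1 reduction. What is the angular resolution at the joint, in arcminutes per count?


counts = 2^11 = 2048
effective counts at joint = 2048 * 8 = 16384
resolution = 360*60 / 16384
= 1.3184 arcmin/count


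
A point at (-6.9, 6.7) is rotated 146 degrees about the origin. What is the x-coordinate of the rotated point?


x' = x*cos(theta) - y*sin(theta)
cos(146 deg) = -0.829, sin(146 deg) = 0.5592
x' = -6.9 * -0.829 - 6.7 * 0.5592
= 5.7204 - 3.7466
= 1.9738


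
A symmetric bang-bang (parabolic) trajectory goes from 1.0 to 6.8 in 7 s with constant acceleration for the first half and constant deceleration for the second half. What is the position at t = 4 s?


Symmetric rest-to-rest: each phase covers (pf-p0)/2 in time T/2. 0.5*a*(T/2)^2 = (pf-p0)/2 => a = 4*(pf-p0)/T^2
a = 4*(6.8-1.0)/7^2 = 0.4735
t = 4 is in the deceleration phase (t > T/2).
p = pf - 0.5*a*(T-t)^2 = 6.8 - 0.5*0.4735*3^2
= 4.6694


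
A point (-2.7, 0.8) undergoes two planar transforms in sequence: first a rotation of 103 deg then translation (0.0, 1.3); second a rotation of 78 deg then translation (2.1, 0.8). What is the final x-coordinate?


After transform 1:
x1 = cos(103)*-2.7 - sin(103)*0.8 + 0.0 = -0.1721
y1 = sin(103)*-2.7 + cos(103)*0.8 + 1.3 = -1.5108
After transform 2:
x2 = cos(78)*-0.1721 - sin(78)*-1.5108 + 2.1
= 3.542


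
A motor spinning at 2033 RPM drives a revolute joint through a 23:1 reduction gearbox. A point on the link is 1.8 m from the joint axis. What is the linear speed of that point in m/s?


omega_motor = 2033 * 2*pi/60 = 212.8953 rad/s
omega_joint = omega_motor / 23 = 9.2563 rad/s
v = omega_joint * r = 9.2563 * 1.8
= 16.6614 m/s


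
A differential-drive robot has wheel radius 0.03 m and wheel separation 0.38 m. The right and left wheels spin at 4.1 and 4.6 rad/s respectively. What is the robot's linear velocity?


vR = r*wR = 0.03*4.1 = 0.123 m/s
vL = r*wL = 0.03*4.6 = 0.138 m/s
v = (vR+vL)/2 = 0.1305 m/s
omega = (vR-vL)/L = -0.0395 rad/s
linear velocity = 0.1305 m/s


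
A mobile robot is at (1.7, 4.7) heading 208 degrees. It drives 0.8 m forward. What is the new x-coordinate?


x_new = x0 + d*cos(theta)
= 1.7 + 0.8*cos(208)
= 1.7 + -0.7064
= 0.9936


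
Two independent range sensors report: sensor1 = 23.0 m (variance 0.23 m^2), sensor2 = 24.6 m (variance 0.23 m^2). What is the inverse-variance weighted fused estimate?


w1 = (1/var1) / (1/var1 + 1/var2)
   = 4.3478 / (4.3478 + 4.3478) = 0.5
w2 = 1 - w1 = 0.5
fused = w1*s1 + w2*s2 = 11.5 + 12.3
= 23.8 m


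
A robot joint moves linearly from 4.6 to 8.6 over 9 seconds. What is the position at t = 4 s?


s = t/T = 4/9 = 0.4444
p(t) = p0 + (pf-p0)*s
= 4.6 + (8.6 - 4.6) * 0.4444
= 6.3778


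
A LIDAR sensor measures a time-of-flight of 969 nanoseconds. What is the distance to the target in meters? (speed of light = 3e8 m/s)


tof = 969 ns = 9.69e-07 s
dist = c * tof / 2
= 3e8 * 9.69e-07 / 2
= 145.35 m


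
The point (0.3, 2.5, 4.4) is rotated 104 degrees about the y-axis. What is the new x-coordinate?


Rotation about y-axis: x' = x*cos(theta) + z*sin(theta)
= 0.3 * -0.2419 + 4.4 * 0.9703
= 4.1967


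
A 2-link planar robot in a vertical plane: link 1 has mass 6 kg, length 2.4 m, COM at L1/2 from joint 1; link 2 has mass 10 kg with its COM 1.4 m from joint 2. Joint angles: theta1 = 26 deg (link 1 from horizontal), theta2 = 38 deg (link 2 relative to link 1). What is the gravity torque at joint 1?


Horizontal distance from joint 1 to link-1 COM:
  x_c1 = (L1/2)*cos(t1) = 1.2 * 0.8988 = 1.0786 m
Horizontal distance from joint 1 to link-2 COM:
  x_c2 = L1*cos(t1) + Lc2*cos(t1+t2)
       = 2.4*0.8988 + 1.4*0.4384 = 2.7708 m
tau1 = m1*g*x_c1 + m2*g*x_c2
     = 6*9.81*1.0786 + 10*9.81*2.7708
     = 63.4836 + 271.818
     = 335.3016 Nm


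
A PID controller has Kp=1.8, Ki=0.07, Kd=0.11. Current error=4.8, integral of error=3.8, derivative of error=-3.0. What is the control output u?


u = Kp*e + Ki*int(e) + Kd*de/dt
= 1.8*4.8 + 0.07*3.8 + 0.11*(-3.0)
= 8.64 + 0.266 + -0.33
= 8.576


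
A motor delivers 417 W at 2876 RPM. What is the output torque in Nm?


omega = 2876 * 2*pi/60 = 301.174 rad/s
tau = P / omega = 417 / 301.174
= 1.3846 Nm


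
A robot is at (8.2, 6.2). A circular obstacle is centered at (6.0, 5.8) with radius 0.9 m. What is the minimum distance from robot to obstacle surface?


center_dist = sqrt((8.2-6.0)^2 + (6.2-5.8)^2)
= sqrt(4.84 + 0.16)
= 2.2361
min_dist = center_dist - radius = 2.2361 - 0.9 = 1.3361 m


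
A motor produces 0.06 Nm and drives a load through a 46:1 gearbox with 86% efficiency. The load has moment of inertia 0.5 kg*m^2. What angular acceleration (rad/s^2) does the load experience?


tau_out = tau_motor * N * eta
= 0.06 * 46 * 0.86 = 2.3736 Nm
alpha = tau_out / I = 2.3736 / 0.5
= 4.7472 rad/s^2


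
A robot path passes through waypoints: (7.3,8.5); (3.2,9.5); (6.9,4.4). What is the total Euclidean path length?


Segment lengths:
  seg1 = sqrt((-4.1)^2 + (1.0)^2) = 4.2202
  seg2 = sqrt((3.7)^2 + (-5.1)^2) = 6.3008
Total = 10.521


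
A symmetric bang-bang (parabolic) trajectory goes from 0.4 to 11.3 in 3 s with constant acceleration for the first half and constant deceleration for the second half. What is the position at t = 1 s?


Symmetric rest-to-rest: each phase covers (pf-p0)/2 in time T/2. 0.5*a*(T/2)^2 = (pf-p0)/2 => a = 4*(pf-p0)/T^2
a = 4*(11.3-0.4)/3^2 = 4.8444
t = 1 is in the acceleration phase (t <= T/2).
p = p0 + 0.5*a*t^2 = 0.4 + 0.5*4.8444*1^2
= 2.8222


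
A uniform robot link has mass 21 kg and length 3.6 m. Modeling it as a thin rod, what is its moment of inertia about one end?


I = (1/3) * m * L^2
= (1/3) * 21 * 3.6^2
= 0.333333 * 21 * 12.96
= 90.72 kg*m^2


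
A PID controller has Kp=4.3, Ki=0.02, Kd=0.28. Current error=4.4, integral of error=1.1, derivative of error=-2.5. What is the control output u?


u = Kp*e + Ki*int(e) + Kd*de/dt
= 4.3*4.4 + 0.02*1.1 + 0.28*(-2.5)
= 18.92 + 0.022 + -0.7
= 18.242


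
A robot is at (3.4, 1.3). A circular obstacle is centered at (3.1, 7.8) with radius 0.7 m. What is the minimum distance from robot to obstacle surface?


center_dist = sqrt((3.4-3.1)^2 + (1.3-7.8)^2)
= sqrt(0.09 + 42.25)
= 6.5069
min_dist = center_dist - radius = 6.5069 - 0.7 = 5.8069 m


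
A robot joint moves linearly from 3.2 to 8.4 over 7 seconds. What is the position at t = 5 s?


s = t/T = 5/7 = 0.7143
p(t) = p0 + (pf-p0)*s
= 3.2 + (8.4 - 3.2) * 0.7143
= 6.9143


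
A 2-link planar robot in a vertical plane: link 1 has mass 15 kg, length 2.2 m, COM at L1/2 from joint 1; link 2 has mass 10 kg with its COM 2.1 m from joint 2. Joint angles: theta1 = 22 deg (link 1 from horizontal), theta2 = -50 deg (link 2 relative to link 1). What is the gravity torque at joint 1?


Horizontal distance from joint 1 to link-1 COM:
  x_c1 = (L1/2)*cos(t1) = 1.1 * 0.9272 = 1.0199 m
Horizontal distance from joint 1 to link-2 COM:
  x_c2 = L1*cos(t1) + Lc2*cos(t1+t2)
       = 2.2*0.9272 + 2.1*0.8829 = 3.894 m
tau1 = m1*g*x_c1 + m2*g*x_c2
     = 15*9.81*1.0199 + 10*9.81*3.894
     = 150.0786 + 382.0009
     = 532.0795 Nm


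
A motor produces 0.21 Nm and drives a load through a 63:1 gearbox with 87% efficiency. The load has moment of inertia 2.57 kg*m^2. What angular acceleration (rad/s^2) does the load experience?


tau_out = tau_motor * N * eta
= 0.21 * 63 * 0.87 = 11.5101 Nm
alpha = tau_out / I = 11.5101 / 2.57
= 4.4786 rad/s^2


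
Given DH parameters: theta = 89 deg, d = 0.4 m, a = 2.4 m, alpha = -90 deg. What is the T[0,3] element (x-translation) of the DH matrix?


T[0,3] = a * cos(theta)
= 2.4 * cos(89 deg)
= 2.4 * 0.0175
= 0.0419


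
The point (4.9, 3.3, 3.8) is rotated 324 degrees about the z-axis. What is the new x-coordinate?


Rotation about z-axis: x' = x*cos(theta) - y*sin(theta)
= 4.9 * 0.809 - 3.3 * -0.5878
= 5.9039


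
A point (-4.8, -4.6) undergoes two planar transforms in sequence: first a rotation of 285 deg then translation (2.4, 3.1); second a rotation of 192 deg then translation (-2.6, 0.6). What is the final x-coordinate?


After transform 1:
x1 = cos(285)*-4.8 - sin(285)*-4.6 + 2.4 = -3.2856
y1 = sin(285)*-4.8 + cos(285)*-4.6 + 3.1 = 6.5459
After transform 2:
x2 = cos(192)*-3.2856 - sin(192)*6.5459 + -2.6
= 1.9748


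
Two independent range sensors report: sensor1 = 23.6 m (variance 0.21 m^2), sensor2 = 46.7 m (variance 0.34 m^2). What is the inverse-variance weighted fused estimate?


w1 = (1/var1) / (1/var1 + 1/var2)
   = 4.7619 / (4.7619 + 2.9412) = 0.6182
w2 = 1 - w1 = 0.3818
fused = w1*s1 + w2*s2 = 14.5891 + 17.8309
= 32.42 m


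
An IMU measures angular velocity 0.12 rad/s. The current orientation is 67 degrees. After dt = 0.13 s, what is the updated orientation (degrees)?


delta_theta = w * dt = 0.12 * 0.13 = 0.0156 rad
= 0.8938 deg
theta_new = 67 + 0.8938 = 67.8938 deg


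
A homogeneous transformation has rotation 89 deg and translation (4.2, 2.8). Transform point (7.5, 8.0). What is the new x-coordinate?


x' = cos(theta)*px - sin(theta)*py + tx
= 0.0175*7.5 - 0.9998*8.0 + 4.2
= -3.6679


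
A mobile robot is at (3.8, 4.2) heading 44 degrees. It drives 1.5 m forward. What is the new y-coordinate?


y_new = y0 + d*sin(theta)
= 4.2 + 1.5*sin(44)
= 4.2 + 1.042
= 5.242


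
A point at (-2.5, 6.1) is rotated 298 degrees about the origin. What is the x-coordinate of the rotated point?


x' = x*cos(theta) - y*sin(theta)
cos(298 deg) = 0.4695, sin(298 deg) = -0.8829
x' = -2.5 * 0.4695 - 6.1 * -0.8829
= -1.1737 - -5.386
= 4.2123


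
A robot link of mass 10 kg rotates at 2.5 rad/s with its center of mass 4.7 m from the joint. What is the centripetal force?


F = m * omega^2 * r
= 10 * 2.5^2 * 4.7
= 10 * 6.25 * 4.7
= 293.75 N


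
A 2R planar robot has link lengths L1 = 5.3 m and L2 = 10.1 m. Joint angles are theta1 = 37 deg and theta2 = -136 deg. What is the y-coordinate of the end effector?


Convert angles to radians: theta1 = 0.6458, theta2 = -2.3736
y = L1*sin(theta1) + L2*sin(theta1+theta2)
y = 3.1896 + -9.9757
y = -6.786


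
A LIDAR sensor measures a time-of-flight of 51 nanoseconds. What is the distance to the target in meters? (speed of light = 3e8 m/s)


tof = 51 ns = 5.1e-08 s
dist = c * tof / 2
= 3e8 * 5.1e-08 / 2
= 7.65 m


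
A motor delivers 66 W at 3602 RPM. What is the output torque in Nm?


omega = 3602 * 2*pi/60 = 377.2006 rad/s
tau = P / omega = 66 / 377.2006
= 0.175 Nm


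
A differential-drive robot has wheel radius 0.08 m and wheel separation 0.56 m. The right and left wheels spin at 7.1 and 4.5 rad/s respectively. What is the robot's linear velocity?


vR = r*wR = 0.08*7.1 = 0.568 m/s
vL = r*wL = 0.08*4.5 = 0.36 m/s
v = (vR+vL)/2 = 0.464 m/s
omega = (vR-vL)/L = 0.3714 rad/s
linear velocity = 0.464 m/s


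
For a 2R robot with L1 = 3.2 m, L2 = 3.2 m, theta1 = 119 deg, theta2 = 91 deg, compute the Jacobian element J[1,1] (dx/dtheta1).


J[1,1] = -L1*sin(t1) - L2*sin(t1+t2)
= -3.2*sin(119) - 3.2*sin(210)
= -1.1988


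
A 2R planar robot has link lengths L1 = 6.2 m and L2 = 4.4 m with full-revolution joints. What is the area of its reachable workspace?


r_max = L1 + L2 = 10.6 m
r_min = |L1 - L2| = 1.8 m
Area = pi*(r_max^2 - r_min^2)
= pi*(112.36 - 3.24)
= pi * 109.12
= 342.8106 m^2


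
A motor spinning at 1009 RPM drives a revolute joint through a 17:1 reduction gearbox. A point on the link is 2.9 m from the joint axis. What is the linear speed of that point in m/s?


omega_motor = 1009 * 2*pi/60 = 105.6622 rad/s
omega_joint = omega_motor / 17 = 6.2154 rad/s
v = omega_joint * r = 6.2154 * 2.9
= 18.0247 m/s


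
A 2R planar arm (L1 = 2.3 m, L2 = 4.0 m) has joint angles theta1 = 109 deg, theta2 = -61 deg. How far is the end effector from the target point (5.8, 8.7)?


End effector via forward kinematics:
x = L1*cos(t1) + L2*cos(t1+t2) = 1.9277
y = L1*sin(t1) + L2*sin(t1+t2) = 5.1473
Distance to target:
d = sqrt((5.8 - 1.9277)^2 + (8.7 - 5.1473)^2)
= sqrt(14.9946 + 12.6219)
= 5.2551 m


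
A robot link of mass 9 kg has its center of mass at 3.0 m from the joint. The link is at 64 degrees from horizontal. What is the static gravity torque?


tau = m*g*L*cos(angle)
= 9 * 9.81 * 3.0 * cos(64 deg)
= 9 * 9.81 * 3.0 * 0.4384
= 116.1114 Nm


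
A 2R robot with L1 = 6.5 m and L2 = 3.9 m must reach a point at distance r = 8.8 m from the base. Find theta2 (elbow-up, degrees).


cos(theta2) = (r^2 - L1^2 - L2^2) / (2*L1*L2)
cos(theta2) = (77.44 - 42.25 - 15.21) / 50.7
cos(theta2) = 0.394083
theta2 = 66.7912 degrees


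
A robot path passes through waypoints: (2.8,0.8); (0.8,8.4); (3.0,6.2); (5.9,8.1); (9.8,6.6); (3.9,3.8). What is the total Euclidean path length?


Segment lengths:
  seg1 = sqrt((-2.0)^2 + (7.6)^2) = 7.8588
  seg2 = sqrt((2.2)^2 + (-2.2)^2) = 3.1113
  seg3 = sqrt((2.9)^2 + (1.9)^2) = 3.467
  seg4 = sqrt((3.9)^2 + (-1.5)^2) = 4.1785
  seg5 = sqrt((-5.9)^2 + (-2.8)^2) = 6.5307
Total = 25.1462


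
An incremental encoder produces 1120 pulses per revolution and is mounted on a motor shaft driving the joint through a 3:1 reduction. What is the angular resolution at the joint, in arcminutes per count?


counts per rev = 1120
effective counts at joint = 1120 * 3 = 3360
resolution = 360*60 / 3360
= 6.4286 arcmin/count


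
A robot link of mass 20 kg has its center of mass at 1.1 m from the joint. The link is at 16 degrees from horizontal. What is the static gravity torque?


tau = m*g*L*cos(angle)
= 20 * 9.81 * 1.1 * cos(16 deg)
= 20 * 9.81 * 1.1 * 0.9613
= 207.4595 Nm


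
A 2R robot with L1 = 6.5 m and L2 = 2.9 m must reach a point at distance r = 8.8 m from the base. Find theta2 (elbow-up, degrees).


cos(theta2) = (r^2 - L1^2 - L2^2) / (2*L1*L2)
cos(theta2) = (77.44 - 42.25 - 8.41) / 37.7
cos(theta2) = 0.710345
theta2 = 44.737 degrees


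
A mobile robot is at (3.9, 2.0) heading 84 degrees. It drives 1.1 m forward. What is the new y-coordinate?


y_new = y0 + d*sin(theta)
= 2.0 + 1.1*sin(84)
= 2.0 + 1.094
= 3.094


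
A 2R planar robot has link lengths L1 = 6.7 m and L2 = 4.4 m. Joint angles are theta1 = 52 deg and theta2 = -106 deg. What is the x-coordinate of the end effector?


Convert angles to radians: theta1 = 0.9076, theta2 = -1.85
x = L1*cos(theta1) + L2*cos(theta1+theta2)
x = 4.1249 + 2.5863
x = 6.7112


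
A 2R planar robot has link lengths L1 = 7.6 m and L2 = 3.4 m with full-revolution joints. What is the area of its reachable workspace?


r_max = L1 + L2 = 11.0 m
r_min = |L1 - L2| = 4.2 m
Area = pi*(r_max^2 - r_min^2)
= pi*(121.0 - 17.64)
= pi * 103.36
= 324.715 m^2


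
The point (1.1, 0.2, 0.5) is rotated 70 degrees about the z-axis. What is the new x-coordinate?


Rotation about z-axis: x' = x*cos(theta) - y*sin(theta)
= 1.1 * 0.342 - 0.2 * 0.9397
= 0.1883


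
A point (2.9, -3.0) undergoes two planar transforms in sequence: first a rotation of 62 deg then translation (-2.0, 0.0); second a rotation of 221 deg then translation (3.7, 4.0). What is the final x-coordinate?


After transform 1:
x1 = cos(62)*2.9 - sin(62)*-3.0 + -2.0 = 2.0103
y1 = sin(62)*2.9 + cos(62)*-3.0 + 0.0 = 1.1521
After transform 2:
x2 = cos(221)*2.0103 - sin(221)*1.1521 + 3.7
= 2.9387


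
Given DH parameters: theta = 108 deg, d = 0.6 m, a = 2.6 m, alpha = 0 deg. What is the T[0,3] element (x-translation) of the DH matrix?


T[0,3] = a * cos(theta)
= 2.6 * cos(108 deg)
= 2.6 * -0.309
= -0.8034


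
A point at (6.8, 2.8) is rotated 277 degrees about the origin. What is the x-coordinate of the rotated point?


x' = x*cos(theta) - y*sin(theta)
cos(277 deg) = 0.1219, sin(277 deg) = -0.9925
x' = 6.8 * 0.1219 - 2.8 * -0.9925
= 0.8287 - -2.7791
= 3.6078


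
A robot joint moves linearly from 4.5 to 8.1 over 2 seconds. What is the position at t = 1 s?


s = t/T = 1/2 = 0.5
p(t) = p0 + (pf-p0)*s
= 4.5 + (8.1 - 4.5) * 0.5
= 6.3


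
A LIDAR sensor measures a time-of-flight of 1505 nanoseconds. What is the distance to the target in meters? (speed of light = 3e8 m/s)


tof = 1505 ns = 1.505e-06 s
dist = c * tof / 2
= 3e8 * 1.505e-06 / 2
= 225.75 m


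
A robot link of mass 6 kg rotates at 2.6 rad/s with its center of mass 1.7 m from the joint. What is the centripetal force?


F = m * omega^2 * r
= 6 * 2.6^2 * 1.7
= 6 * 6.76 * 1.7
= 68.952 N


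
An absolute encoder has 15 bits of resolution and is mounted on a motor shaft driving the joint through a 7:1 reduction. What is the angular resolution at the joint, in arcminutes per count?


counts = 2^15 = 32768
effective counts at joint = 32768 * 7 = 229376
resolution = 360*60 / 229376
= 0.0942 arcmin/count


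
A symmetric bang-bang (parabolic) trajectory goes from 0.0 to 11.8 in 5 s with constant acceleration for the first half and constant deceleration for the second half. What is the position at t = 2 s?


Symmetric rest-to-rest: each phase covers (pf-p0)/2 in time T/2. 0.5*a*(T/2)^2 = (pf-p0)/2 => a = 4*(pf-p0)/T^2
a = 4*(11.8-0.0)/5^2 = 1.888
t = 2 is in the acceleration phase (t <= T/2).
p = p0 + 0.5*a*t^2 = 0.0 + 0.5*1.888*2^2
= 3.776


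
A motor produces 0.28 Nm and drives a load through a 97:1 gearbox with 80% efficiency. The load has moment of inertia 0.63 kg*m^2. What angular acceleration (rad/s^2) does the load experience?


tau_out = tau_motor * N * eta
= 0.28 * 97 * 0.8 = 21.728 Nm
alpha = tau_out / I = 21.728 / 0.63
= 34.4889 rad/s^2


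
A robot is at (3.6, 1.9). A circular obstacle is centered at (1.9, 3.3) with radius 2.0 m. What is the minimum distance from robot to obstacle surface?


center_dist = sqrt((3.6-1.9)^2 + (1.9-3.3)^2)
= sqrt(2.89 + 1.96)
= 2.2023
min_dist = center_dist - radius = 2.2023 - 2.0 = 0.2023 m


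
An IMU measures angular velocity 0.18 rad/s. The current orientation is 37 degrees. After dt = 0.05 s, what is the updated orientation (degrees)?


delta_theta = w * dt = 0.18 * 0.05 = 0.009 rad
= 0.5157 deg
theta_new = 37 + 0.5157 = 37.5157 deg


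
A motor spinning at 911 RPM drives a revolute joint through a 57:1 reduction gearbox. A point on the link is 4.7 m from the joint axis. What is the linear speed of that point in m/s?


omega_motor = 911 * 2*pi/60 = 95.3997 rad/s
omega_joint = omega_motor / 57 = 1.6737 rad/s
v = omega_joint * r = 1.6737 * 4.7
= 7.8663 m/s


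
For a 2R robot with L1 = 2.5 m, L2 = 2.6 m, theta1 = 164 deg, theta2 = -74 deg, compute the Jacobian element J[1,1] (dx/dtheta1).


J[1,1] = -L1*sin(t1) - L2*sin(t1+t2)
= -2.5*sin(164) - 2.6*sin(90)
= -3.2891


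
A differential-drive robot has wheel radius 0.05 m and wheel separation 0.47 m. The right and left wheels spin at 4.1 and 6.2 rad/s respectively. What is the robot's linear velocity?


vR = r*wR = 0.05*4.1 = 0.205 m/s
vL = r*wL = 0.05*6.2 = 0.31 m/s
v = (vR+vL)/2 = 0.2575 m/s
omega = (vR-vL)/L = -0.2234 rad/s
linear velocity = 0.2575 m/s


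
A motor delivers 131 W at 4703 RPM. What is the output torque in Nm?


omega = 4703 * 2*pi/60 = 492.497 rad/s
tau = P / omega = 131 / 492.497
= 0.266 Nm


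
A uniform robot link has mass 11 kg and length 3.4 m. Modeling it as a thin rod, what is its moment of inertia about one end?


I = (1/3) * m * L^2
= (1/3) * 11 * 3.4^2
= 0.333333 * 11 * 11.56
= 42.3867 kg*m^2


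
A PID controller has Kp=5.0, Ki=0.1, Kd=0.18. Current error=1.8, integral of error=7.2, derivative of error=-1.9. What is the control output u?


u = Kp*e + Ki*int(e) + Kd*de/dt
= 5.0*1.8 + 0.1*7.2 + 0.18*(-1.9)
= 9.0 + 0.72 + -0.342
= 9.378


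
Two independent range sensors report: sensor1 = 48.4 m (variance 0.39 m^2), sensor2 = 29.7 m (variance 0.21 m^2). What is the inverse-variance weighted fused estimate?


w1 = (1/var1) / (1/var1 + 1/var2)
   = 2.5641 / (2.5641 + 4.7619) = 0.35
w2 = 1 - w1 = 0.65
fused = w1*s1 + w2*s2 = 16.94 + 19.305
= 36.245 m


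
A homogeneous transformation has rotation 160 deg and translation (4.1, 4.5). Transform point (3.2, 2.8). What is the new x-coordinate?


x' = cos(theta)*px - sin(theta)*py + tx
= -0.9397*3.2 - 0.342*2.8 + 4.1
= 0.1353


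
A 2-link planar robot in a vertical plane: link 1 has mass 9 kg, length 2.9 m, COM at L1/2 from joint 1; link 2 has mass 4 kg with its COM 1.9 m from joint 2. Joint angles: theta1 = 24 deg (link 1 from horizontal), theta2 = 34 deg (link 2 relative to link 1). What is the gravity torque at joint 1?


Horizontal distance from joint 1 to link-1 COM:
  x_c1 = (L1/2)*cos(t1) = 1.45 * 0.9135 = 1.3246 m
Horizontal distance from joint 1 to link-2 COM:
  x_c2 = L1*cos(t1) + Lc2*cos(t1+t2)
       = 2.9*0.9135 + 1.9*0.5299 = 3.6561 m
tau1 = m1*g*x_c1 + m2*g*x_c2
     = 9*9.81*1.3246 + 4*9.81*3.6561
     = 116.9525 + 143.4665
     = 260.419 Nm


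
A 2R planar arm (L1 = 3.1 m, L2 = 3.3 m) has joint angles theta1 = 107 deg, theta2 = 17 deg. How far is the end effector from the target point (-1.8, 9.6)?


End effector via forward kinematics:
x = L1*cos(t1) + L2*cos(t1+t2) = -2.7517
y = L1*sin(t1) + L2*sin(t1+t2) = 5.7004
Distance to target:
d = sqrt((-1.8 - -2.7517)^2 + (9.6 - 5.7004)^2)
= sqrt(0.9057 + 15.2071)
= 4.0141 m


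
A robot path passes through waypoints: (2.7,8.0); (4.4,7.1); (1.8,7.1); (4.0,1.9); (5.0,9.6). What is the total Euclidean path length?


Segment lengths:
  seg1 = sqrt((1.7)^2 + (-0.9)^2) = 1.9235
  seg2 = sqrt((-2.6)^2 + (0.0)^2) = 2.6
  seg3 = sqrt((2.2)^2 + (-5.2)^2) = 5.6462
  seg4 = sqrt((1.0)^2 + (7.7)^2) = 7.7647
Total = 17.9344


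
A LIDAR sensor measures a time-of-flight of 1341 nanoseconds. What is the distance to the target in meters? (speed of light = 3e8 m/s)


tof = 1341 ns = 1.341e-06 s
dist = c * tof / 2
= 3e8 * 1.341e-06 / 2
= 201.15 m


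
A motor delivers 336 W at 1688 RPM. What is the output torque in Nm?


omega = 1688 * 2*pi/60 = 176.7669 rad/s
tau = P / omega = 336 / 176.7669
= 1.9008 Nm


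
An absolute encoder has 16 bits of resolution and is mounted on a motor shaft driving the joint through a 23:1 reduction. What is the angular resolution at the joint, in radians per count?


counts = 2^16 = 65536
effective counts at joint = 65536 * 23 = 1507328
resolution = 2*pi / 1507328
= 4.1684e-06 rad/count


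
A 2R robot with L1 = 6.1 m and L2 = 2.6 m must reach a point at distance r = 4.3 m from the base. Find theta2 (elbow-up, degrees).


cos(theta2) = (r^2 - L1^2 - L2^2) / (2*L1*L2)
cos(theta2) = (18.49 - 37.21 - 6.76) / 31.72
cos(theta2) = -0.803279
theta2 = 143.4443 degrees


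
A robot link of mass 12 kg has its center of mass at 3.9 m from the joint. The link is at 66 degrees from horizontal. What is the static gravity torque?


tau = m*g*L*cos(angle)
= 12 * 9.81 * 3.9 * cos(66 deg)
= 12 * 9.81 * 3.9 * 0.4067
= 186.736 Nm


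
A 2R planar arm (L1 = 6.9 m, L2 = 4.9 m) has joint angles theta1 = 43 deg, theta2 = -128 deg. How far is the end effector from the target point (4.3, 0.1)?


End effector via forward kinematics:
x = L1*cos(t1) + L2*cos(t1+t2) = 5.4734
y = L1*sin(t1) + L2*sin(t1+t2) = -0.1756
Distance to target:
d = sqrt((4.3 - 5.4734)^2 + (0.1 - -0.1756)^2)
= sqrt(1.3769 + 0.0759)
= 1.2053 m


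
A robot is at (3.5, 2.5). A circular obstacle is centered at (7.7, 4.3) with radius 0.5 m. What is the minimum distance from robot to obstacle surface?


center_dist = sqrt((3.5-7.7)^2 + (2.5-4.3)^2)
= sqrt(17.64 + 3.24)
= 4.5695
min_dist = center_dist - radius = 4.5695 - 0.5 = 4.0695 m


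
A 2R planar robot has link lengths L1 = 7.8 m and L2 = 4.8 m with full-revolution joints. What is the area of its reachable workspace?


r_max = L1 + L2 = 12.6 m
r_min = |L1 - L2| = 3.0 m
Area = pi*(r_max^2 - r_min^2)
= pi*(158.76 - 9.0)
= pi * 149.76
= 470.4849 m^2


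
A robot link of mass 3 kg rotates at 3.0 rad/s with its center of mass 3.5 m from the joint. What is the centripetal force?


F = m * omega^2 * r
= 3 * 3.0^2 * 3.5
= 3 * 9.0 * 3.5
= 94.5 N


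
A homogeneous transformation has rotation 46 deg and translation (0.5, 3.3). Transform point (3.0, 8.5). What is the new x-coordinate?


x' = cos(theta)*px - sin(theta)*py + tx
= 0.6947*3.0 - 0.7193*8.5 + 0.5
= -3.5304
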